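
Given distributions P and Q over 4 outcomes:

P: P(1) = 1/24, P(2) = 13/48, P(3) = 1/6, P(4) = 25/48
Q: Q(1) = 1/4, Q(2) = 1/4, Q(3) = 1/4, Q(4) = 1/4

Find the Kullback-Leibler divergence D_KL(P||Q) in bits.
0.3776 bits

D_KL(P||Q) = Σ P(x) log₂(P(x)/Q(x))

Computing term by term:
  P(1)·log₂(P(1)/Q(1)) = (1/24)·log₂((1/24)/(1/4)) = -0.10771
  P(2)·log₂(P(2)/Q(2)) = (13/48)·log₂((13/48)/(1/4)) = 0.03128
  P(3)·log₂(P(3)/Q(3)) = (1/6)·log₂((1/6)/(1/4)) = -0.09749
  P(4)·log₂(P(4)/Q(4)) = (25/48)·log₂((25/48)/(1/4)) = 0.55151

D_KL(P||Q) = -0.10771 + 0.03128 - 0.09749 + 0.55151 = 0.37759 ≈ 0.3776 bits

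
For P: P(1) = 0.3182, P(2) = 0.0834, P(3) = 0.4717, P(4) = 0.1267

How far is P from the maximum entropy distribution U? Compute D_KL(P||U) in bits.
0.2865 bits

U(i) = 1/4 for all i

D_KL(P||U) = Σ P(x) log₂(P(x) / (1/4))
           = Σ P(x) log₂(P(x)) + log₂(4)
           = log₂(4) - H(P)

H(P) = -Σ P(x) log₂(P(x)):
  -P(1)·log₂(P(1)) = -(0.3182)·log₂(0.3182) = 0.52566
  -P(2)·log₂(P(2)) = -(0.0834)·log₂(0.0834) = 0.29889
  -P(3)·log₂(P(3)) = -(0.4717)·log₂(0.4717) = 0.51135
  -P(4)·log₂(P(4)) = -(0.1267)·log₂(0.1267) = 0.37763
H(P) = 0.52566 + 0.29889 + 0.51135 + 0.37763 = 1.71353 bits

log₂(4) = 2.00000 bits

D_KL(P||U) = 2.00000 - 1.71353 = 0.28647 ≈ 0.2865 bits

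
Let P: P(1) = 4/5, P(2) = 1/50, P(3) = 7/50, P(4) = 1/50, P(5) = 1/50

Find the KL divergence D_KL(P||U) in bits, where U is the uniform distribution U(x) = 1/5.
1.3286 bits

U(i) = 1/5 for all i

D_KL(P||U) = Σ P(x) log₂(P(x) / (1/5))
           = Σ P(x) log₂(P(x)) + log₂(5)
           = log₂(5) - H(P)

H(P) = -Σ P(x) log₂(P(x)):
  -P(1)·log₂(P(1)) = -(4/5)·log₂(4/5) = 0.25754
  -P(2)·log₂(P(2)) = -(1/50)·log₂(1/50) = 0.11288
  -P(3)·log₂(P(3)) = -(7/50)·log₂(7/50) = 0.39711
  -P(4)·log₂(P(4)) = -(1/50)·log₂(1/50) = 0.11288
  -P(5)·log₂(P(5)) = -(1/50)·log₂(1/50) = 0.11288
H(P) = 0.25754 + 0.11288 + 0.39711 + 0.11288 + 0.11288 = 0.99329 bits

log₂(5) = 2.32193 bits

D_KL(P||U) = 2.32193 - 0.99329 = 1.32864 ≈ 1.3286 bits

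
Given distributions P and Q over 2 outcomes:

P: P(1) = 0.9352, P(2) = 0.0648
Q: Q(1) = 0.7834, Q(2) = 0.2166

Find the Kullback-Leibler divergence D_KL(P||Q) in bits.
0.1262 bits

D_KL(P||Q) = Σ P(x) log₂(P(x)/Q(x))

Computing term by term:
  P(1)·log₂(P(1)/Q(1)) = 0.9352·log₂(0.9352/0.7834) = 0.23897
  P(2)·log₂(P(2)/Q(2)) = 0.0648·log₂(0.0648/0.2166) = -0.11281

D_KL(P||Q) = 0.23897 - 0.11281 = 0.12616 ≈ 0.1262 bits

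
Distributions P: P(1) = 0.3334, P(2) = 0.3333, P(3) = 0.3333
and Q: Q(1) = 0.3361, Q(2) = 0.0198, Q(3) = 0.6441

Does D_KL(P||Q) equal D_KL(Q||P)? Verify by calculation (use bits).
D_KL(P||Q) = 1.0369 bits, D_KL(Q||P) = 0.5355 bits. No — D_KL(P||Q) ≠ D_KL(Q||P) for this pair.

D_KL(P||Q) = Σ P(x) log₂(P(x)/Q(x))

Computing term by term:
  P(1)·log₂(P(1)/Q(1)) = 0.3334·log₂(0.3334/0.3361) = -0.00388
  P(2)·log₂(P(2)/Q(2)) = 0.3333·log₂(0.3333/0.0198) = 1.35761
  P(3)·log₂(P(3)/Q(3)) = 0.3333·log₂(0.3333/0.6441) = -0.31679

D_KL(P||Q) = -0.00388 + 1.35761 - 0.31679 = 1.03694 ≈ 1.0369 bits

D_KL(Q||P) = Σ Q(x) log₂(Q(x)/P(x))

Computing term by term:
  Q(1)·log₂(Q(1)/P(1)) = 0.3361·log₂(0.3361/0.3334) = 0.00391
  Q(2)·log₂(Q(2)/P(2)) = 0.0198·log₂(0.0198/0.3333) = -0.08065
  Q(3)·log₂(Q(3)/P(3)) = 0.6441·log₂(0.6441/0.3333) = 0.61219

D_KL(Q||P) = 0.00391 - 0.08065 + 0.61219 = 0.53545 ≈ 0.5355 bits

These are NOT equal (difference: 0.5014 bits). KL divergence is asymmetric: D_KL(P||Q) ≠ D_KL(Q||P) in general.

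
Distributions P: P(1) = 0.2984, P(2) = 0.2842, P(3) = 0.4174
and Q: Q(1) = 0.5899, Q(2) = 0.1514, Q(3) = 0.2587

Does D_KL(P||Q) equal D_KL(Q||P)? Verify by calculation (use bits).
D_KL(P||Q) = 0.2529 bits, D_KL(Q||P) = 0.2639 bits. No — D_KL(P||Q) ≠ D_KL(Q||P) for this pair.

D_KL(P||Q) = Σ P(x) log₂(P(x)/Q(x))

Computing term by term:
  P(1)·log₂(P(1)/Q(1)) = 0.2984·log₂(0.2984/0.5899) = -0.29339
  P(2)·log₂(P(2)/Q(2)) = 0.2842·log₂(0.2842/0.1514) = 0.25821
  P(3)·log₂(P(3)/Q(3)) = 0.4174·log₂(0.4174/0.2587) = 0.28807

D_KL(P||Q) = -0.29339 + 0.25821 + 0.28807 = 0.25289 ≈ 0.2529 bits

D_KL(Q||P) = Σ Q(x) log₂(Q(x)/P(x))

Computing term by term:
  Q(1)·log₂(Q(1)/P(1)) = 0.5899·log₂(0.5899/0.2984) = 0.58000
  Q(2)·log₂(Q(2)/P(2)) = 0.1514·log₂(0.1514/0.2842) = -0.13755
  Q(3)·log₂(Q(3)/P(3)) = 0.2587·log₂(0.2587/0.4174) = -0.17854

D_KL(Q||P) = 0.58000 - 0.13755 - 0.17854 = 0.26391 ≈ 0.2639 bits

These are NOT equal (difference: 0.0110 bits). KL divergence is asymmetric: D_KL(P||Q) ≠ D_KL(Q||P) in general.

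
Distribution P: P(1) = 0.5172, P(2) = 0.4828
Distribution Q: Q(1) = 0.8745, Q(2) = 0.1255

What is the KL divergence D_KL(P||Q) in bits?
0.5465 bits

D_KL(P||Q) = Σ P(x) log₂(P(x)/Q(x))

Computing term by term:
  P(1)·log₂(P(1)/Q(1)) = 0.5172·log₂(0.5172/0.8745) = -0.39190
  P(2)·log₂(P(2)/Q(2)) = 0.4828·log₂(0.4828/0.1255) = 0.93844

D_KL(P||Q) = -0.39190 + 0.93844 = 0.54654 ≈ 0.5465 bits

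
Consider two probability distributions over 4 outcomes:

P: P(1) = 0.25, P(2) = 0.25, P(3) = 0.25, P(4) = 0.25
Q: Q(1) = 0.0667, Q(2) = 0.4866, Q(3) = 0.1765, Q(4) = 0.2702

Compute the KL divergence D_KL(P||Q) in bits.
0.3339 bits

D_KL(P||Q) = Σ P(x) log₂(P(x)/Q(x))

Computing term by term:
  P(1)·log₂(P(1)/Q(1)) = 0.25·log₂(0.25/0.0667) = 0.47654
  P(2)·log₂(P(2)/Q(2)) = 0.25·log₂(0.25/0.4866) = -0.24020
  P(3)·log₂(P(3)/Q(3)) = 0.25·log₂(0.25/0.1765) = 0.12556
  P(4)·log₂(P(4)/Q(4)) = 0.25·log₂(0.25/0.2702) = -0.02802

D_KL(P||Q) = 0.47654 - 0.24020 + 0.12556 - 0.02802 = 0.33388 ≈ 0.3339 bits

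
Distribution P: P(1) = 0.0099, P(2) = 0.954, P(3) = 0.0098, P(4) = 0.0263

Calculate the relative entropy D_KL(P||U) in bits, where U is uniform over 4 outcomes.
1.6658 bits

U(i) = 1/4 for all i

D_KL(P||U) = Σ P(x) log₂(P(x) / (1/4))
           = Σ P(x) log₂(P(x)) + log₂(4)
           = log₂(4) - H(P)

H(P) = -Σ P(x) log₂(P(x)):
  -P(1)·log₂(P(1)) = -(0.0099)·log₂(0.0099) = 0.06592
  -P(2)·log₂(P(2)) = -(0.954)·log₂(0.954) = 0.06481
  -P(3)·log₂(P(3)) = -(0.0098)·log₂(0.0098) = 0.06540
  -P(4)·log₂(P(4)) = -(0.0263)·log₂(0.0263) = 0.13804
H(P) = 0.06592 + 0.06481 + 0.06540 + 0.13804 = 0.33417 bits

log₂(4) = 2.00000 bits

D_KL(P||U) = 2.00000 - 0.33417 = 1.66583 ≈ 1.6658 bits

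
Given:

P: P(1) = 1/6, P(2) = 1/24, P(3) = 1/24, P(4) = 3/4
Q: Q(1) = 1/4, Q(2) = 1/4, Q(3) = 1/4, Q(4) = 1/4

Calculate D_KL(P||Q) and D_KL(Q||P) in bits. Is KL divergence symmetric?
D_KL(P||Q) = 0.8758 bits, D_KL(Q||P) = 1.0425 bits. No, KL divergence is not symmetric.

D_KL(P||Q) = Σ P(x) log₂(P(x)/Q(x))

Computing term by term:
  P(1)·log₂(P(1)/Q(1)) = (1/6)·log₂((1/6)/(1/4)) = -0.09749
  P(2)·log₂(P(2)/Q(2)) = (1/24)·log₂((1/24)/(1/4)) = -0.10771
  P(3)·log₂(P(3)/Q(3)) = (1/24)·log₂((1/24)/(1/4)) = -0.10771
  P(4)·log₂(P(4)/Q(4)) = (3/4)·log₂((3/4)/(1/4)) = 1.18872

D_KL(P||Q) = -0.09749 - 0.10771 - 0.10771 + 1.18872 = 0.87581 ≈ 0.8758 bits

D_KL(Q||P) = Σ Q(x) log₂(Q(x)/P(x))

Computing term by term:
  Q(1)·log₂(Q(1)/P(1)) = (1/4)·log₂((1/4)/(1/6)) = 0.14624
  Q(2)·log₂(Q(2)/P(2)) = (1/4)·log₂((1/4)/(1/24)) = 0.64624
  Q(3)·log₂(Q(3)/P(3)) = (1/4)·log₂((1/4)/(1/24)) = 0.64624
  Q(4)·log₂(Q(4)/P(4)) = (1/4)·log₂((1/4)/(3/4)) = -0.39624

D_KL(Q||P) = 0.14624 + 0.64624 + 0.64624 - 0.39624 = 1.04248 ≈ 1.0425 bits

These are NOT equal (difference: 0.1667 bits). KL divergence is asymmetric: D_KL(P||Q) ≠ D_KL(Q||P) in general.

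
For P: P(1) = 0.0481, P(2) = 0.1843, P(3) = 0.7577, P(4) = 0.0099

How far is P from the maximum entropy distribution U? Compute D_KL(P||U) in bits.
0.9705 bits

U(i) = 1/4 for all i

D_KL(P||U) = Σ P(x) log₂(P(x) / (1/4))
           = Σ P(x) log₂(P(x)) + log₂(4)
           = log₂(4) - H(P)

H(P) = -Σ P(x) log₂(P(x)):
  -P(1)·log₂(P(1)) = -(0.0481)·log₂(0.0481) = 0.21057
  -P(2)·log₂(P(2)) = -(0.1843)·log₂(0.1843) = 0.44967
  -P(3)·log₂(P(3)) = -(0.7577)·log₂(0.7577) = 0.30331
  -P(4)·log₂(P(4)) = -(0.0099)·log₂(0.0099) = 0.06592
H(P) = 0.21057 + 0.44967 + 0.30331 + 0.06592 = 1.02947 bits

log₂(4) = 2.00000 bits

D_KL(P||U) = 2.00000 - 1.02947 = 0.97053 ≈ 0.9705 bits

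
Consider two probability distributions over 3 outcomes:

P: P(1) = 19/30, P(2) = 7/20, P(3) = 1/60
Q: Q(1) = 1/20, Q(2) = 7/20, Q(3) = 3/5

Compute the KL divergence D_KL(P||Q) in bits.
2.2337 bits

D_KL(P||Q) = Σ P(x) log₂(P(x)/Q(x))

Computing term by term:
  P(1)·log₂(P(1)/Q(1)) = (19/30)·log₂((19/30)/(1/20)) = 2.31988
  P(2)·log₂(P(2)/Q(2)) = (7/20)·log₂((7/20)/(7/20)) = 0.00000
  P(3)·log₂(P(3)/Q(3)) = (1/60)·log₂((1/60)/(3/5)) = -0.08617

D_KL(P||Q) = 2.31988 + 0.00000 - 0.08617 = 2.23371 ≈ 2.2337 bits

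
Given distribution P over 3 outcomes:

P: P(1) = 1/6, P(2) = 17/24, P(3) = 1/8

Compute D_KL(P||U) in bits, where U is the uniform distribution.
0.4267 bits

U(i) = 1/3 for all i

D_KL(P||U) = Σ P(x) log₂(P(x) / (1/3))
           = Σ P(x) log₂(P(x)) + log₂(3)
           = log₂(3) - H(P)

H(P) = -Σ P(x) log₂(P(x)):
  -P(1)·log₂(P(1)) = -(1/6)·log₂(1/6) = 0.43083
  -P(2)·log₂(P(2)) = -(17/24)·log₂(17/24) = 0.35240
  -P(3)·log₂(P(3)) = -(1/8)·log₂(1/8) = 0.37500
H(P) = 0.43083 + 0.35240 + 0.37500 = 1.15823 bits

log₂(3) = 1.58496 bits

D_KL(P||U) = 1.58496 - 1.15823 = 0.42673 ≈ 0.4267 bits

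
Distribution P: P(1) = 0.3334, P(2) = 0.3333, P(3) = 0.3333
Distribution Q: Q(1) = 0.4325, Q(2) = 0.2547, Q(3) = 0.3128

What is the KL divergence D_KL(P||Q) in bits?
0.0347 bits

D_KL(P||Q) = Σ P(x) log₂(P(x)/Q(x))

Computing term by term:
  P(1)·log₂(P(1)/Q(1)) = 0.3334·log₂(0.3334/0.4325) = -0.12517
  P(2)·log₂(P(2)/Q(2)) = 0.3333·log₂(0.3333/0.2547) = 0.12933
  P(3)·log₂(P(3)/Q(3)) = 0.3333·log₂(0.3333/0.3128) = 0.03052

D_KL(P||Q) = -0.12517 + 0.12933 + 0.03052 = 0.03468 ≈ 0.0347 bits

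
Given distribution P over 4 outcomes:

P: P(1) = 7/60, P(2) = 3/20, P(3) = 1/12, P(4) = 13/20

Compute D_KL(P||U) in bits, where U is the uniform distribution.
0.5251 bits

U(i) = 1/4 for all i

D_KL(P||U) = Σ P(x) log₂(P(x) / (1/4))
           = Σ P(x) log₂(P(x)) + log₂(4)
           = log₂(4) - H(P)

H(P) = -Σ P(x) log₂(P(x)):
  -P(1)·log₂(P(1)) = -(7/60)·log₂(7/60) = 0.36161
  -P(2)·log₂(P(2)) = -(3/20)·log₂(3/20) = 0.41054
  -P(3)·log₂(P(3)) = -(1/12)·log₂(1/12) = 0.29875
  -P(4)·log₂(P(4)) = -(13/20)·log₂(13/20) = 0.40397
H(P) = 0.36161 + 0.41054 + 0.29875 + 0.40397 = 1.47487 bits

log₂(4) = 2.00000 bits

D_KL(P||U) = 2.00000 - 1.47487 = 0.52513 ≈ 0.5251 bits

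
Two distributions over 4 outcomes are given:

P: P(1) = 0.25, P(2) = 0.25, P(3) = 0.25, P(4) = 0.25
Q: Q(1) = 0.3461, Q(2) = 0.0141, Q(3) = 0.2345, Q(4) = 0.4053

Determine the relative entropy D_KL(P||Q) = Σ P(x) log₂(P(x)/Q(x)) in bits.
0.7685 bits

D_KL(P||Q) = Σ P(x) log₂(P(x)/Q(x))

Computing term by term:
  P(1)·log₂(P(1)/Q(1)) = 0.25·log₂(0.25/0.3461) = -0.11732
  P(2)·log₂(P(2)/Q(2)) = 0.25·log₂(0.25/0.0141) = 1.03704
  P(3)·log₂(P(3)/Q(3)) = 0.25·log₂(0.25/0.2345) = 0.02309
  P(4)·log₂(P(4)/Q(4)) = 0.25·log₂(0.25/0.4053) = -0.17427

D_KL(P||Q) = -0.11732 + 1.03704 + 0.02309 - 0.17427 = 0.76854 ≈ 0.7685 bits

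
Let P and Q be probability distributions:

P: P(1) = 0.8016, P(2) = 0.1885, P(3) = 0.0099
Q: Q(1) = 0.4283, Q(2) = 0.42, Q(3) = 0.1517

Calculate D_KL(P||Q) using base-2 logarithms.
0.4680 bits

D_KL(P||Q) = Σ P(x) log₂(P(x)/Q(x))

Computing term by term:
  P(1)·log₂(P(1)/Q(1)) = 0.8016·log₂(0.8016/0.4283) = 0.72486
  P(2)·log₂(P(2)/Q(2)) = 0.1885·log₂(0.1885/0.42) = -0.21787
  P(3)·log₂(P(3)/Q(3)) = 0.0099·log₂(0.0099/0.1517) = -0.03898

D_KL(P||Q) = 0.72486 - 0.21787 - 0.03898 = 0.46801 ≈ 0.4680 bits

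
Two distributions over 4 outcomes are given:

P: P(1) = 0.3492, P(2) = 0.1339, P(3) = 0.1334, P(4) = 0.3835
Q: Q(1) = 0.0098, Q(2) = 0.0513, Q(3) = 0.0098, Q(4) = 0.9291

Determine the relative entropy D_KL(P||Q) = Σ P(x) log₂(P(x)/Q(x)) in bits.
1.9984 bits

D_KL(P||Q) = Σ P(x) log₂(P(x)/Q(x))

Computing term by term:
  P(1)·log₂(P(1)/Q(1)) = 0.3492·log₂(0.3492/0.0098) = 1.80017
  P(2)·log₂(P(2)/Q(2)) = 0.1339·log₂(0.1339/0.0513) = 0.18533
  P(3)·log₂(P(3)/Q(3)) = 0.1334·log₂(0.1334/0.0098) = 0.50250
  P(4)·log₂(P(4)/Q(4)) = 0.3835·log₂(0.3835/0.9291) = -0.48958

D_KL(P||Q) = 1.80017 + 0.18533 + 0.50250 - 0.48958 = 1.99842 ≈ 1.9984 bits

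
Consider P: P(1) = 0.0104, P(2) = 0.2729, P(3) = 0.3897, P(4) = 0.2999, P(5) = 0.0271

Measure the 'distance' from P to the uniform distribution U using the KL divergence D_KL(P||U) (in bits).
0.5502 bits

U(i) = 1/5 for all i

D_KL(P||U) = Σ P(x) log₂(P(x) / (1/5))
           = Σ P(x) log₂(P(x)) + log₂(5)
           = log₂(5) - H(P)

H(P) = -Σ P(x) log₂(P(x)):
  -P(1)·log₂(P(1)) = -(0.0104)·log₂(0.0104) = 0.06851
  -P(2)·log₂(P(2)) = -(0.2729)·log₂(0.2729) = 0.51129
  -P(3)·log₂(P(3)) = -(0.3897)·log₂(0.3897) = 0.52982
  -P(4)·log₂(P(4)) = -(0.2999)·log₂(0.2999) = 0.52106
  -P(5)·log₂(P(5)) = -(0.0271)·log₂(0.0271) = 0.14107
H(P) = 0.06851 + 0.51129 + 0.52982 + 0.52106 + 0.14107 = 1.77175 bits

log₂(5) = 2.32193 bits

D_KL(P||U) = 2.32193 - 1.77175 = 0.55018 ≈ 0.5502 bits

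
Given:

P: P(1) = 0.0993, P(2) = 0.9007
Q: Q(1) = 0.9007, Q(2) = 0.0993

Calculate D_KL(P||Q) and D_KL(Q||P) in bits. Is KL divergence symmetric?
D_KL(P||Q) = 2.5494 bits, D_KL(Q||P) = 2.5494 bits. The two values coincide for this particular pair, but no — KL divergence is not symmetric in general.

D_KL(P||Q) = Σ P(x) log₂(P(x)/Q(x))

Computing term by term:
  P(1)·log₂(P(1)/Q(1)) = 0.0993·log₂(0.0993/0.9007) = -0.31589
  P(2)·log₂(P(2)/Q(2)) = 0.9007·log₂(0.9007/0.0993) = 2.86529

D_KL(P||Q) = -0.31589 + 2.86529 = 2.54940 ≈ 2.5494 bits

D_KL(Q||P) = Σ Q(x) log₂(Q(x)/P(x))

Computing term by term:
  Q(1)·log₂(Q(1)/P(1)) = 0.9007·log₂(0.9007/0.0993) = 2.86529
  Q(2)·log₂(Q(2)/P(2)) = 0.0993·log₂(0.0993/0.9007) = -0.31589

D_KL(Q||P) = 2.86529 - 0.31589 = 2.54940 ≈ 2.5494 bits

These ARE equal here. Q is P with outcomes relabeled (Q(1) = P(2), Q(2) = P(1)) by a relabeling that is its own inverse, so the two sums contain exactly the same terms in a different order. This is a special case — KL divergence is not symmetric in general: D_KL(P||Q) ≠ D_KL(Q||P) for most P, Q.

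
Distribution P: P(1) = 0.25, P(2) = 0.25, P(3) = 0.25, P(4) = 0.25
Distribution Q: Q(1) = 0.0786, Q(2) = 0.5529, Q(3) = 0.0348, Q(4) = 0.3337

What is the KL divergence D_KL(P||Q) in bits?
0.7381 bits

D_KL(P||Q) = Σ P(x) log₂(P(x)/Q(x))

Computing term by term:
  P(1)·log₂(P(1)/Q(1)) = 0.25·log₂(0.25/0.0786) = 0.41733
  P(2)·log₂(P(2)/Q(2)) = 0.25·log₂(0.25/0.5529) = -0.28627
  P(3)·log₂(P(3)/Q(3)) = 0.25·log₂(0.25/0.0348) = 0.71119
  P(4)·log₂(P(4)/Q(4)) = 0.25·log₂(0.25/0.3337) = -0.10416

D_KL(P||Q) = 0.41733 - 0.28627 + 0.71119 - 0.10416 = 0.73809 ≈ 0.7381 bits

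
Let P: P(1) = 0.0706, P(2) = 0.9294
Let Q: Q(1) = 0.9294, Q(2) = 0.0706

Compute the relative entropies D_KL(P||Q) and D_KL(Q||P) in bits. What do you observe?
D_KL(P||Q) = 3.1935 bits, D_KL(Q||P) = 3.1935 bits. The two directions give the same value here, because Q is a self-inverse relabeling of P; in general KL divergence is asymmetric.

D_KL(P||Q) = Σ P(x) log₂(P(x)/Q(x))

Computing term by term:
  P(1)·log₂(P(1)/Q(1)) = 0.0706·log₂(0.0706/0.9294) = -0.26253
  P(2)·log₂(P(2)/Q(2)) = 0.9294·log₂(0.9294/0.0706) = 3.45603

D_KL(P||Q) = -0.26253 + 3.45603 = 3.19350 ≈ 3.1935 bits

D_KL(Q||P) = Σ Q(x) log₂(Q(x)/P(x))

Computing term by term:
  Q(1)·log₂(Q(1)/P(1)) = 0.9294·log₂(0.9294/0.0706) = 3.45603
  Q(2)·log₂(Q(2)/P(2)) = 0.0706·log₂(0.0706/0.9294) = -0.26253

D_KL(Q||P) = 3.45603 - 0.26253 = 3.19350 ≈ 3.1935 bits

These ARE equal here. Q is P with outcomes relabeled (Q(1) = P(2), Q(2) = P(1)) by a relabeling that is its own inverse, so the two sums contain exactly the same terms in a different order. This is a special case — KL divergence is not symmetric in general: D_KL(P||Q) ≠ D_KL(Q||P) for most P, Q.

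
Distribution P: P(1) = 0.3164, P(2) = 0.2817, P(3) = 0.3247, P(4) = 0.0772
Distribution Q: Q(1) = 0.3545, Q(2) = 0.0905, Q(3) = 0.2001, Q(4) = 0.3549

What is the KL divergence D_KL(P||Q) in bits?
0.4664 bits

D_KL(P||Q) = Σ P(x) log₂(P(x)/Q(x))

Computing term by term:
  P(1)·log₂(P(1)/Q(1)) = 0.3164·log₂(0.3164/0.3545) = -0.05190
  P(2)·log₂(P(2)/Q(2)) = 0.2817·log₂(0.2817/0.0905) = 0.46147
  P(3)·log₂(P(3)/Q(3)) = 0.3247·log₂(0.3247/0.2001) = 0.22677
  P(4)·log₂(P(4)/Q(4)) = 0.0772·log₂(0.0772/0.3549) = -0.16990

D_KL(P||Q) = -0.05190 + 0.46147 + 0.22677 - 0.16990 = 0.46644 ≈ 0.4664 bits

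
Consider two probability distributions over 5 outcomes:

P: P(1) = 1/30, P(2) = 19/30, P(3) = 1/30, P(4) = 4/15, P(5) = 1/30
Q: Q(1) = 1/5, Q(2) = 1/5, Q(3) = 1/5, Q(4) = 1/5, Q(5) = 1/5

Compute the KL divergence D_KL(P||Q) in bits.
0.9054 bits

D_KL(P||Q) = Σ P(x) log₂(P(x)/Q(x))

Computing term by term:
  P(1)·log₂(P(1)/Q(1)) = (1/30)·log₂((1/30)/(1/5)) = -0.08617
  P(2)·log₂(P(2)/Q(2)) = (19/30)·log₂((19/30)/(1/5)) = 1.05321
  P(3)·log₂(P(3)/Q(3)) = (1/30)·log₂((1/30)/(1/5)) = -0.08617
  P(4)·log₂(P(4)/Q(4)) = (4/15)·log₂((4/15)/(1/5)) = 0.11068
  P(5)·log₂(P(5)/Q(5)) = (1/30)·log₂((1/30)/(1/5)) = -0.08617

D_KL(P||Q) = -0.08617 + 1.05321 - 0.08617 + 0.11068 - 0.08617 = 0.90538 ≈ 0.9054 bits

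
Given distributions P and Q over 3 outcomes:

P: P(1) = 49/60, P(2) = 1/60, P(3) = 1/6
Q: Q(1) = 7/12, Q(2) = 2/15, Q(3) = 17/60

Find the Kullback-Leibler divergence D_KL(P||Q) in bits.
0.2188 bits

D_KL(P||Q) = Σ P(x) log₂(P(x)/Q(x))

Computing term by term:
  P(1)·log₂(P(1)/Q(1)) = (49/60)·log₂((49/60)/(7/12)) = 0.39643
  P(2)·log₂(P(2)/Q(2)) = (1/60)·log₂((1/60)/(2/15)) = -0.05000
  P(3)·log₂(P(3)/Q(3)) = (1/6)·log₂((1/6)/(17/60)) = -0.12759

D_KL(P||Q) = 0.39643 - 0.05000 - 0.12759 = 0.21884 ≈ 0.2188 bits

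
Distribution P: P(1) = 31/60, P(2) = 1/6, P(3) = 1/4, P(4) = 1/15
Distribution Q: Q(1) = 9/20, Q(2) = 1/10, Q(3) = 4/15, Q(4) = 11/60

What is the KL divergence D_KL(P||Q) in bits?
0.1052 bits

D_KL(P||Q) = Σ P(x) log₂(P(x)/Q(x))

Computing term by term:
  P(1)·log₂(P(1)/Q(1)) = (31/60)·log₂((31/60)/(9/20)) = 0.10298
  P(2)·log₂(P(2)/Q(2)) = (1/6)·log₂((1/6)/(1/10)) = 0.12283
  P(3)·log₂(P(3)/Q(3)) = (1/4)·log₂((1/4)/(4/15)) = -0.02328
  P(4)·log₂(P(4)/Q(4)) = (1/15)·log₂((1/15)/(11/60)) = -0.09730

D_KL(P||Q) = 0.10298 + 0.12283 - 0.02328 - 0.09730 = 0.10523 ≈ 0.1052 bits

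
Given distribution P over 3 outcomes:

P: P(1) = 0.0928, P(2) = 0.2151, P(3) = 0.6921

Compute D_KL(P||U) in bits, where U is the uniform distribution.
0.4224 bits

U(i) = 1/3 for all i

D_KL(P||U) = Σ P(x) log₂(P(x) / (1/3))
           = Σ P(x) log₂(P(x)) + log₂(3)
           = log₂(3) - H(P)

H(P) = -Σ P(x) log₂(P(x)):
  -P(1)·log₂(P(1)) = -(0.0928)·log₂(0.0928) = 0.31828
  -P(2)·log₂(P(2)) = -(0.2151)·log₂(0.2151) = 0.47686
  -P(3)·log₂(P(3)) = -(0.6921)·log₂(0.6921) = 0.36747
H(P) = 0.31828 + 0.47686 + 0.36747 = 1.16261 bits

log₂(3) = 1.58496 bits

D_KL(P||U) = 1.58496 - 1.16261 = 0.42235 ≈ 0.4224 bits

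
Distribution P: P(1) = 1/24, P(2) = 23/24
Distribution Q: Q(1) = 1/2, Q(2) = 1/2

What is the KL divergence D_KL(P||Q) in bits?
0.7501 bits

D_KL(P||Q) = Σ P(x) log₂(P(x)/Q(x))

Computing term by term:
  P(1)·log₂(P(1)/Q(1)) = (1/24)·log₂((1/24)/(1/2)) = -0.14937
  P(2)·log₂(P(2)/Q(2)) = (23/24)·log₂((23/24)/(1/2)) = 0.89949

D_KL(P||Q) = -0.14937 + 0.89949 = 0.75012 ≈ 0.7501 bits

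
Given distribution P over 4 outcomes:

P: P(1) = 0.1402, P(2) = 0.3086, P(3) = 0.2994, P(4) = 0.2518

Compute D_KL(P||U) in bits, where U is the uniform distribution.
0.0573 bits

U(i) = 1/4 for all i

D_KL(P||U) = Σ P(x) log₂(P(x) / (1/4))
           = Σ P(x) log₂(P(x)) + log₂(4)
           = log₂(4) - H(P)

H(P) = -Σ P(x) log₂(P(x)):
  -P(1)·log₂(P(1)) = -(0.1402)·log₂(0.1402) = 0.39739
  -P(2)·log₂(P(2)) = -(0.3086)·log₂(0.3086) = 0.52344
  -P(3)·log₂(P(3)) = -(0.2994)·log₂(0.2994) = 0.52091
  -P(4)·log₂(P(4)) = -(0.2518)·log₂(0.2518) = 0.50099
H(P) = 0.39739 + 0.52344 + 0.52091 + 0.50099 = 1.94273 bits

log₂(4) = 2.00000 bits

D_KL(P||U) = 2.00000 - 1.94273 = 0.05727 ≈ 0.0573 bits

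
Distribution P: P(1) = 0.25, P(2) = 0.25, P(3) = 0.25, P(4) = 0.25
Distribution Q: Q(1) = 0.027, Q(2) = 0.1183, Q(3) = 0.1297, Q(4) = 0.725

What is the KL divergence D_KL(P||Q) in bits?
0.9253 bits

D_KL(P||Q) = Σ P(x) log₂(P(x)/Q(x))

Computing term by term:
  P(1)·log₂(P(1)/Q(1)) = 0.25·log₂(0.25/0.027) = 0.80272
  P(2)·log₂(P(2)/Q(2)) = 0.25·log₂(0.25/0.1183) = 0.26987
  P(3)·log₂(P(3)/Q(3)) = 0.25·log₂(0.25/0.1297) = 0.23669
  P(4)·log₂(P(4)/Q(4)) = 0.25·log₂(0.25/0.725) = -0.38401

D_KL(P||Q) = 0.80272 + 0.26987 + 0.23669 - 0.38401 = 0.92527 ≈ 0.9253 bits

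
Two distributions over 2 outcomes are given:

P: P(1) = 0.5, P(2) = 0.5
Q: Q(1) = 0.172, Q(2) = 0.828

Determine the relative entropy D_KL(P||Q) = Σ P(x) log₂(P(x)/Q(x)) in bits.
0.4059 bits

D_KL(P||Q) = Σ P(x) log₂(P(x)/Q(x))

Computing term by term:
  P(1)·log₂(P(1)/Q(1)) = 0.5·log₂(0.5/0.172) = 0.76976
  P(2)·log₂(P(2)/Q(2)) = 0.5·log₂(0.5/0.828) = -0.36385

D_KL(P||Q) = 0.76976 - 0.36385 = 0.40591 ≈ 0.4059 bits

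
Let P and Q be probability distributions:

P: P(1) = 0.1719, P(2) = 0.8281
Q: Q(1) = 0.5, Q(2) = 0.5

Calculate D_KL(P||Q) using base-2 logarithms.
0.3380 bits

D_KL(P||Q) = Σ P(x) log₂(P(x)/Q(x))

Computing term by term:
  P(1)·log₂(P(1)/Q(1)) = 0.1719·log₂(0.1719/0.5) = -0.26479
  P(2)·log₂(P(2)/Q(2)) = 0.8281·log₂(0.8281/0.5) = 0.60275

D_KL(P||Q) = -0.26479 + 0.60275 = 0.33796 ≈ 0.3380 bits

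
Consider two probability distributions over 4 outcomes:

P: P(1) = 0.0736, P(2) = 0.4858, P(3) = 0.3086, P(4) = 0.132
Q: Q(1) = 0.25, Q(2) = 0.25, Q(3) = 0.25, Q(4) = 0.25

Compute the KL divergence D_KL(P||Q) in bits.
0.3079 bits

D_KL(P||Q) = Σ P(x) log₂(P(x)/Q(x))

Computing term by term:
  P(1)·log₂(P(1)/Q(1)) = 0.0736·log₂(0.0736/0.25) = -0.12984
  P(2)·log₂(P(2)/Q(2)) = 0.4858·log₂(0.4858/0.25) = 0.46561
  P(3)·log₂(P(3)/Q(3)) = 0.3086·log₂(0.3086/0.25) = 0.09376
  P(4)·log₂(P(4)/Q(4)) = 0.132·log₂(0.132/0.25) = -0.12162

D_KL(P||Q) = -0.12984 + 0.46561 + 0.09376 - 0.12162 = 0.30791 ≈ 0.3079 bits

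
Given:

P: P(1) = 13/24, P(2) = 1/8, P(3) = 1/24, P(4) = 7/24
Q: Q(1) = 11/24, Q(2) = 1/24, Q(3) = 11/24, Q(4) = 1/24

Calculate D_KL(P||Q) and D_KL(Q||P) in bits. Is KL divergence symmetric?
D_KL(P||Q) = 1.0033 bits, D_KL(Q||P) = 1.2921 bits. No, KL divergence is not symmetric.

D_KL(P||Q) = Σ P(x) log₂(P(x)/Q(x))

Computing term by term:
  P(1)·log₂(P(1)/Q(1)) = (13/24)·log₂((13/24)/(11/24)) = 0.13055
  P(2)·log₂(P(2)/Q(2)) = (1/8)·log₂((1/8)/(1/24)) = 0.19812
  P(3)·log₂(P(3)/Q(3)) = (1/24)·log₂((1/24)/(11/24)) = -0.14414
  P(4)·log₂(P(4)/Q(4)) = (7/24)·log₂((7/24)/(1/24)) = 0.81881

D_KL(P||Q) = 0.13055 + 0.19812 - 0.14414 + 0.81881 = 1.00334 ≈ 1.0033 bits

D_KL(Q||P) = Σ Q(x) log₂(Q(x)/P(x))

Computing term by term:
  Q(1)·log₂(Q(1)/P(1)) = (11/24)·log₂((11/24)/(13/24)) = -0.11046
  Q(2)·log₂(Q(2)/P(2)) = (1/24)·log₂((1/24)/(1/8)) = -0.06604
  Q(3)·log₂(Q(3)/P(3)) = (11/24)·log₂((11/24)/(1/24)) = 1.58557
  Q(4)·log₂(Q(4)/P(4)) = (1/24)·log₂((1/24)/(7/24)) = -0.11697

D_KL(Q||P) = -0.11046 - 0.06604 + 1.58557 - 0.11697 = 1.29210 ≈ 1.2921 bits

These are NOT equal (difference: 0.2888 bits). KL divergence is asymmetric: D_KL(P||Q) ≠ D_KL(Q||P) in general.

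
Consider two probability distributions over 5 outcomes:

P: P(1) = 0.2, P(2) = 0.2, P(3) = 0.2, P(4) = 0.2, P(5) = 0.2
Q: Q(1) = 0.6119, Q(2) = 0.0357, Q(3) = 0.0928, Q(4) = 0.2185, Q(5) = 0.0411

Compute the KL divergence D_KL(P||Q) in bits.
0.8271 bits

D_KL(P||Q) = Σ P(x) log₂(P(x)/Q(x))

Computing term by term:
  P(1)·log₂(P(1)/Q(1)) = 0.2·log₂(0.2/0.6119) = -0.32266
  P(2)·log₂(P(2)/Q(2)) = 0.2·log₂(0.2/0.0357) = 0.49720
  P(3)·log₂(P(3)/Q(3)) = 0.2·log₂(0.2/0.0928) = 0.22156
  P(4)·log₂(P(4)/Q(4)) = 0.2·log₂(0.2/0.2185) = -0.02553
  P(5)·log₂(P(5)/Q(5)) = 0.2·log₂(0.2/0.0411) = 0.45656

D_KL(P||Q) = -0.32266 + 0.49720 + 0.22156 - 0.02553 + 0.45656 = 0.82713 ≈ 0.8271 bits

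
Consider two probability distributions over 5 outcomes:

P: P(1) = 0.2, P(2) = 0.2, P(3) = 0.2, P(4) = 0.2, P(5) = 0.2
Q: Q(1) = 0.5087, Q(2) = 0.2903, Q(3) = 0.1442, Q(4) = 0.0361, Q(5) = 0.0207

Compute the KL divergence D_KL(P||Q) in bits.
0.8660 bits

D_KL(P||Q) = Σ P(x) log₂(P(x)/Q(x))

Computing term by term:
  P(1)·log₂(P(1)/Q(1)) = 0.2·log₂(0.2/0.5087) = -0.26936
  P(2)·log₂(P(2)/Q(2)) = 0.2·log₂(0.2/0.2903) = -0.10751
  P(3)·log₂(P(3)/Q(3)) = 0.2·log₂(0.2/0.1442) = 0.09439
  P(4)·log₂(P(4)/Q(4)) = 0.2·log₂(0.2/0.0361) = 0.49399
  P(5)·log₂(P(5)/Q(5)) = 0.2·log₂(0.2/0.0207) = 0.65446

D_KL(P||Q) = -0.26936 - 0.10751 + 0.09439 + 0.49399 + 0.65446 = 0.86597 ≈ 0.8660 bits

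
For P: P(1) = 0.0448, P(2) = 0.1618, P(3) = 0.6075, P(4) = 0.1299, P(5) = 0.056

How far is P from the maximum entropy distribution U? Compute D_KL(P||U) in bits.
0.6439 bits

U(i) = 1/5 for all i

D_KL(P||U) = Σ P(x) log₂(P(x) / (1/5))
           = Σ P(x) log₂(P(x)) + log₂(5)
           = log₂(5) - H(P)

H(P) = -Σ P(x) log₂(P(x)):
  -P(1)·log₂(P(1)) = -(0.0448)·log₂(0.0448) = 0.20072
  -P(2)·log₂(P(2)) = -(0.1618)·log₂(0.1618) = 0.42516
  -P(3)·log₂(P(3)) = -(0.6075)·log₂(0.6075) = 0.43682
  -P(4)·log₂(P(4)) = -(0.1299)·log₂(0.1299) = 0.38249
  -P(5)·log₂(P(5)) = -(0.056)·log₂(0.056) = 0.23287
H(P) = 0.20072 + 0.42516 + 0.43682 + 0.38249 + 0.23287 = 1.67806 bits

log₂(5) = 2.32193 bits

D_KL(P||U) = 2.32193 - 1.67806 = 0.64387 ≈ 0.6439 bits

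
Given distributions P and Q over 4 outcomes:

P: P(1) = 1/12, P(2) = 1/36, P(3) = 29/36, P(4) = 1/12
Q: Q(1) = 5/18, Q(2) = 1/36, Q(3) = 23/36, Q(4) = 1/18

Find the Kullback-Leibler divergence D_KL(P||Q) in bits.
0.1734 bits

D_KL(P||Q) = Σ P(x) log₂(P(x)/Q(x))

Computing term by term:
  P(1)·log₂(P(1)/Q(1)) = (1/12)·log₂((1/12)/(5/18)) = -0.14475
  P(2)·log₂(P(2)/Q(2)) = (1/36)·log₂((1/36)/(1/36)) = 0.00000
  P(3)·log₂(P(3)/Q(3)) = (29/36)·log₂((29/36)/(23/36)) = 0.26939
  P(4)·log₂(P(4)/Q(4)) = (1/12)·log₂((1/12)/(1/18)) = 0.04875

D_KL(P||Q) = -0.14475 + 0.00000 + 0.26939 + 0.04875 = 0.17339 ≈ 0.1734 bits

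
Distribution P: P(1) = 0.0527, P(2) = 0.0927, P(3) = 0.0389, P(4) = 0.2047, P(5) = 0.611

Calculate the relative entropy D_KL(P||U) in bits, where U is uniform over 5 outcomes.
0.6952 bits

U(i) = 1/5 for all i

D_KL(P||U) = Σ P(x) log₂(P(x) / (1/5))
           = Σ P(x) log₂(P(x)) + log₂(5)
           = log₂(5) - H(P)

H(P) = -Σ P(x) log₂(P(x)):
  -P(1)·log₂(P(1)) = -(0.0527)·log₂(0.0527) = 0.22377
  -P(2)·log₂(P(2)) = -(0.0927)·log₂(0.0927) = 0.31808
  -P(3)·log₂(P(3)) = -(0.0389)·log₂(0.0389) = 0.18221
  -P(4)·log₂(P(4)) = -(0.2047)·log₂(0.2047) = 0.46844
  -P(5)·log₂(P(5)) = -(0.611)·log₂(0.611) = 0.43427
H(P) = 0.22377 + 0.31808 + 0.18221 + 0.46844 + 0.43427 = 1.62677 bits

log₂(5) = 2.32193 bits

D_KL(P||U) = 2.32193 - 1.62677 = 0.69516 ≈ 0.6952 bits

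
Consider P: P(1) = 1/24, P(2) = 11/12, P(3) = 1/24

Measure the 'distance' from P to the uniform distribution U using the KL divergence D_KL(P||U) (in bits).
1.0878 bits

U(i) = 1/3 for all i

D_KL(P||U) = Σ P(x) log₂(P(x) / (1/3))
           = Σ P(x) log₂(P(x)) + log₂(3)
           = log₂(3) - H(P)

H(P) = -Σ P(x) log₂(P(x)):
  -P(1)·log₂(P(1)) = -(1/24)·log₂(1/24) = 0.19104
  -P(2)·log₂(P(2)) = -(11/12)·log₂(11/12) = 0.11507
  -P(3)·log₂(P(3)) = -(1/24)·log₂(1/24) = 0.19104
H(P) = 0.19104 + 0.11507 + 0.19104 = 0.49715 bits

log₂(3) = 1.58496 bits

D_KL(P||U) = 1.58496 - 0.49715 = 1.08781 ≈ 1.0878 bits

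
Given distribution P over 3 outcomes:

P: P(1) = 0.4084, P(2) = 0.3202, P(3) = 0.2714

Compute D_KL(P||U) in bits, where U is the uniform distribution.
0.0206 bits

U(i) = 1/3 for all i

D_KL(P||U) = Σ P(x) log₂(P(x) / (1/3))
           = Σ P(x) log₂(P(x)) + log₂(3)
           = log₂(3) - H(P)

H(P) = -Σ P(x) log₂(P(x)):
  -P(1)·log₂(P(1)) = -(0.4084)·log₂(0.4084) = 0.52763
  -P(2)·log₂(P(2)) = -(0.3202)·log₂(0.3202) = 0.52607
  -P(3)·log₂(P(3)) = -(0.2714)·log₂(0.2714) = 0.51064
H(P) = 0.52763 + 0.52607 + 0.51064 = 1.56434 bits

log₂(3) = 1.58496 bits

D_KL(P||U) = 1.58496 - 1.56434 = 0.02062 ≈ 0.0206 bits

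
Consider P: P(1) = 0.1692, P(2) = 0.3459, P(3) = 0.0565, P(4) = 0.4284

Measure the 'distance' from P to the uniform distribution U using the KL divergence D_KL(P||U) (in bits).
0.2784 bits

U(i) = 1/4 for all i

D_KL(P||U) = Σ P(x) log₂(P(x) / (1/4))
           = Σ P(x) log₂(P(x)) + log₂(4)
           = log₂(4) - H(P)

H(P) = -Σ P(x) log₂(P(x)):
  -P(1)·log₂(P(1)) = -(0.1692)·log₂(0.1692) = 0.43369
  -P(2)·log₂(P(2)) = -(0.3459)·log₂(0.3459) = 0.52977
  -P(3)·log₂(P(3)) = -(0.0565)·log₂(0.0565) = 0.23423
  -P(4)·log₂(P(4)) = -(0.4284)·log₂(0.4284) = 0.52392
H(P) = 0.43369 + 0.52977 + 0.23423 + 0.52392 = 1.72161 bits

log₂(4) = 2.00000 bits

D_KL(P||U) = 2.00000 - 1.72161 = 0.27839 ≈ 0.2784 bits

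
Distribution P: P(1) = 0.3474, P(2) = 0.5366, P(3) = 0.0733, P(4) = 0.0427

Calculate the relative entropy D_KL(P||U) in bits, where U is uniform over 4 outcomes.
0.5176 bits

U(i) = 1/4 for all i

D_KL(P||U) = Σ P(x) log₂(P(x) / (1/4))
           = Σ P(x) log₂(P(x)) + log₂(4)
           = log₂(4) - H(P)

H(P) = -Σ P(x) log₂(P(x)):
  -P(1)·log₂(P(1)) = -(0.3474)·log₂(0.3474) = 0.52990
  -P(2)·log₂(P(2)) = -(0.5366)·log₂(0.5366) = 0.48191
  -P(3)·log₂(P(3)) = -(0.0733)·log₂(0.0733) = 0.27634
  -P(4)·log₂(P(4)) = -(0.0427)·log₂(0.0427) = 0.19427
H(P) = 0.52990 + 0.48191 + 0.27634 + 0.19427 = 1.48242 bits

log₂(4) = 2.00000 bits

D_KL(P||U) = 2.00000 - 1.48242 = 0.51758 ≈ 0.5176 bits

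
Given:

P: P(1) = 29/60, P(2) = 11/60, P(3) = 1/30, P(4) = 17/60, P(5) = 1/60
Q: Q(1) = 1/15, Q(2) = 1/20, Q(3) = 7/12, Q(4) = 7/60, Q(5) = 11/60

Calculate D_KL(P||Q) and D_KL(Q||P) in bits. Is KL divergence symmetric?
D_KL(P||Q) = 1.8924 bits, D_KL(Q||P) = 2.6094 bits. No, KL divergence is not symmetric.

D_KL(P||Q) = Σ P(x) log₂(P(x)/Q(x))

Computing term by term:
  P(1)·log₂(P(1)/Q(1)) = (29/60)·log₂((29/60)/(1/15)) = 1.38136
  P(2)·log₂(P(2)/Q(2)) = (11/60)·log₂((11/60)/(1/20)) = 0.34365
  P(3)·log₂(P(3)/Q(3)) = (1/30)·log₂((1/30)/(7/12)) = -0.13764
  P(4)·log₂(P(4)/Q(4)) = (17/60)·log₂((17/60)/(7/60)) = 0.36270
  P(5)·log₂(P(5)/Q(5)) = (1/60)·log₂((1/60)/(11/60)) = -0.05766

D_KL(P||Q) = 1.38136 + 0.34365 - 0.13764 + 0.36270 - 0.05766 = 1.89241 ≈ 1.8924 bits

D_KL(Q||P) = Σ Q(x) log₂(Q(x)/P(x))

Computing term by term:
  Q(1)·log₂(Q(1)/P(1)) = (1/15)·log₂((1/15)/(29/60)) = -0.19053
  Q(2)·log₂(Q(2)/P(2)) = (1/20)·log₂((1/20)/(11/60)) = -0.09372
  Q(3)·log₂(Q(3)/P(3)) = (7/12)·log₂((7/12)/(1/30)) = 2.40875
  Q(4)·log₂(Q(4)/P(4)) = (7/60)·log₂((7/60)/(17/60)) = -0.14935
  Q(5)·log₂(Q(5)/P(5)) = (11/60)·log₂((11/60)/(1/60)) = 0.63423

D_KL(Q||P) = -0.19053 - 0.09372 + 2.40875 - 0.14935 + 0.63423 = 2.60938 ≈ 2.6094 bits

These are NOT equal (difference: 0.7170 bits). KL divergence is asymmetric: D_KL(P||Q) ≠ D_KL(Q||P) in general.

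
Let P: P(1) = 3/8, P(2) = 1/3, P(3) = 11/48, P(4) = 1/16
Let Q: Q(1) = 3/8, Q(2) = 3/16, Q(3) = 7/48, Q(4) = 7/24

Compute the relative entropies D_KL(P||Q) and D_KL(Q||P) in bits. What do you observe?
D_KL(P||Q) = 0.2872 bits, D_KL(Q||P) = 0.3975 bits. The two directions give different values (D_KL(Q||P) exceeds D_KL(P||Q) by 0.1103 bits): KL divergence is asymmetric.

D_KL(P||Q) = Σ P(x) log₂(P(x)/Q(x))

Computing term by term:
  P(1)·log₂(P(1)/Q(1)) = (3/8)·log₂((3/8)/(3/8)) = 0.00000
  P(2)·log₂(P(2)/Q(2)) = (1/3)·log₂((1/3)/(3/16)) = 0.27669
  P(3)·log₂(P(3)/Q(3)) = (11/48)·log₂((11/48)/(7/48)) = 0.14943
  P(4)·log₂(P(4)/Q(4)) = (1/16)·log₂((1/16)/(7/24)) = -0.13890

D_KL(P||Q) = 0.00000 + 0.27669 + 0.14943 - 0.13890 = 0.28722 ≈ 0.2872 bits

D_KL(Q||P) = Σ Q(x) log₂(Q(x)/P(x))

Computing term by term:
  Q(1)·log₂(Q(1)/P(1)) = (3/8)·log₂((3/8)/(3/8)) = 0.00000
  Q(2)·log₂(Q(2)/P(2)) = (3/16)·log₂((3/16)/(1/3)) = -0.15564
  Q(3)·log₂(Q(3)/P(3)) = (7/48)·log₂((7/48)/(11/48)) = -0.09509
  Q(4)·log₂(Q(4)/P(4)) = (7/24)·log₂((7/24)/(1/16)) = 0.64820

D_KL(Q||P) = 0.00000 - 0.15564 - 0.09509 + 0.64820 = 0.39747 ≈ 0.3975 bits

These are NOT equal (difference: 0.1103 bits). KL divergence is asymmetric: D_KL(P||Q) ≠ D_KL(Q||P) in general.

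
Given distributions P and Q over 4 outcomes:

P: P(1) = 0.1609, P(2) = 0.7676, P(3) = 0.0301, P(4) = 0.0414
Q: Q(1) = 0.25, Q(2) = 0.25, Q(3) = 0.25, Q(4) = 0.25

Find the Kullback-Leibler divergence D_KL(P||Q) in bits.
0.9407 bits

D_KL(P||Q) = Σ P(x) log₂(P(x)/Q(x))

Computing term by term:
  P(1)·log₂(P(1)/Q(1)) = 0.1609·log₂(0.1609/0.25) = -0.10229
  P(2)·log₂(P(2)/Q(2)) = 0.7676·log₂(0.7676/0.25) = 1.24230
  P(3)·log₂(P(3)/Q(3)) = 0.0301·log₂(0.0301/0.25) = -0.09193
  P(4)·log₂(P(4)/Q(4)) = 0.0414·log₂(0.0414/0.25) = -0.10740

D_KL(P||Q) = -0.10229 + 1.24230 - 0.09193 - 0.10740 = 0.94068 ≈ 0.9407 bits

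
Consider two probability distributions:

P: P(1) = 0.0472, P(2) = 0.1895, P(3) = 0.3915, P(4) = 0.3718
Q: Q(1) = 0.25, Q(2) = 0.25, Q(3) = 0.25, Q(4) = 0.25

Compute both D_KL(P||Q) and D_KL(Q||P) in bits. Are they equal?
D_KL(P||Q) = 0.2770 bits, D_KL(Q||P) = 0.3963 bits. No, they are not equal.

D_KL(P||Q) = Σ P(x) log₂(P(x)/Q(x))

Computing term by term:
  P(1)·log₂(P(1)/Q(1)) = 0.0472·log₂(0.0472/0.25) = -0.11352
  P(2)·log₂(P(2)/Q(2)) = 0.1895·log₂(0.1895/0.25) = -0.07575
  P(3)·log₂(P(3)/Q(3)) = 0.3915·log₂(0.3915/0.25) = 0.25333
  P(4)·log₂(P(4)/Q(4)) = 0.3718·log₂(0.3718/0.25) = 0.21289

D_KL(P||Q) = -0.11352 - 0.07575 + 0.25333 + 0.21289 = 0.27695 ≈ 0.2770 bits

D_KL(Q||P) = Σ Q(x) log₂(Q(x)/P(x))

Computing term by term:
  Q(1)·log₂(Q(1)/P(1)) = 0.25·log₂(0.25/0.0472) = 0.60127
  Q(2)·log₂(Q(2)/P(2)) = 0.25·log₂(0.25/0.1895) = 0.09993
  Q(3)·log₂(Q(3)/P(3)) = 0.25·log₂(0.25/0.3915) = -0.16177
  Q(4)·log₂(Q(4)/P(4)) = 0.25·log₂(0.25/0.3718) = -0.14315

D_KL(Q||P) = 0.60127 + 0.09993 - 0.16177 - 0.14315 = 0.39628 ≈ 0.3963 bits

These are NOT equal (difference: 0.1193 bits). KL divergence is asymmetric: D_KL(P||Q) ≠ D_KL(Q||P) in general.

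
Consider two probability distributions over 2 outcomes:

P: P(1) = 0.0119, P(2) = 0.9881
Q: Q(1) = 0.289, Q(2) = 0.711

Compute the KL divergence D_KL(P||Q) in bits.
0.4144 bits

D_KL(P||Q) = Σ P(x) log₂(P(x)/Q(x))

Computing term by term:
  P(1)·log₂(P(1)/Q(1)) = 0.0119·log₂(0.0119/0.289) = -0.05476
  P(2)·log₂(P(2)/Q(2)) = 0.9881·log₂(0.9881/0.711) = 0.46916

D_KL(P||Q) = -0.05476 + 0.46916 = 0.41440 ≈ 0.4144 bits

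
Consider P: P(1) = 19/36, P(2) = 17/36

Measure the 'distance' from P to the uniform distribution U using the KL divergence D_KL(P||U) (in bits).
0.0022 bits

U(i) = 1/2 for all i

D_KL(P||U) = Σ P(x) log₂(P(x) / (1/2))
           = Σ P(x) log₂(P(x)) + log₂(2)
           = log₂(2) - H(P)

H(P) = -Σ P(x) log₂(P(x)):
  -P(1)·log₂(P(1)) = -(19/36)·log₂(19/36) = 0.48661
  -P(2)·log₂(P(2)) = -(17/36)·log₂(17/36) = 0.51116
H(P) = 0.48661 + 0.51116 = 0.99777 bits

log₂(2) = 1.00000 bits

D_KL(P||U) = 1.00000 - 0.99777 = 0.00223 ≈ 0.0022 bits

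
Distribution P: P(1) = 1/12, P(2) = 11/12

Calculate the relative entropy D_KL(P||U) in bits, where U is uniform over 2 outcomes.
0.5862 bits

U(i) = 1/2 for all i

D_KL(P||U) = Σ P(x) log₂(P(x) / (1/2))
           = Σ P(x) log₂(P(x)) + log₂(2)
           = log₂(2) - H(P)

H(P) = -Σ P(x) log₂(P(x)):
  -P(1)·log₂(P(1)) = -(1/12)·log₂(1/12) = 0.29875
  -P(2)·log₂(P(2)) = -(11/12)·log₂(11/12) = 0.11507
H(P) = 0.29875 + 0.11507 = 0.41382 bits

log₂(2) = 1.00000 bits

D_KL(P||U) = 1.00000 - 0.41382 = 0.58618 ≈ 0.5862 bits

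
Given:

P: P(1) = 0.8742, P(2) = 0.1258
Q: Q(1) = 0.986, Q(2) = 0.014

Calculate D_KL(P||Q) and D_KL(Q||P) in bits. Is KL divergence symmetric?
D_KL(P||Q) = 0.2467 bits, D_KL(Q||P) = 0.1268 bits. No, KL divergence is not symmetric.

D_KL(P||Q) = Σ P(x) log₂(P(x)/Q(x))

Computing term by term:
  P(1)·log₂(P(1)/Q(1)) = 0.8742·log₂(0.8742/0.986) = -0.15178
  P(2)·log₂(P(2)/Q(2)) = 0.1258·log₂(0.1258/0.014) = 0.39849

D_KL(P||Q) = -0.15178 + 0.39849 = 0.24671 ≈ 0.2467 bits

D_KL(Q||P) = Σ Q(x) log₂(Q(x)/P(x))

Computing term by term:
  Q(1)·log₂(Q(1)/P(1)) = 0.986·log₂(0.986/0.8742) = 0.17119
  Q(2)·log₂(Q(2)/P(2)) = 0.014·log₂(0.014/0.1258) = -0.04435

D_KL(Q||P) = 0.17119 - 0.04435 = 0.12684 ≈ 0.1268 bits

These are NOT equal (difference: 0.1199 bits). KL divergence is asymmetric: D_KL(P||Q) ≠ D_KL(Q||P) in general.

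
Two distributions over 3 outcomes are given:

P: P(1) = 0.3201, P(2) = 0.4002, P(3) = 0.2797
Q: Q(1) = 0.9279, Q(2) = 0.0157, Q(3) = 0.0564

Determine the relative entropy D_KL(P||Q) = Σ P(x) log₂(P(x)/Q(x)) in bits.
2.0243 bits

D_KL(P||Q) = Σ P(x) log₂(P(x)/Q(x))

Computing term by term:
  P(1)·log₂(P(1)/Q(1)) = 0.3201·log₂(0.3201/0.9279) = -0.49150
  P(2)·log₂(P(2)/Q(2)) = 0.4002·log₂(0.4002/0.0157) = 1.86969
  P(3)·log₂(P(3)/Q(3)) = 0.2797·log₂(0.2797/0.0564) = 0.64614

D_KL(P||Q) = -0.49150 + 1.86969 + 0.64614 = 2.02433 ≈ 2.0243 bits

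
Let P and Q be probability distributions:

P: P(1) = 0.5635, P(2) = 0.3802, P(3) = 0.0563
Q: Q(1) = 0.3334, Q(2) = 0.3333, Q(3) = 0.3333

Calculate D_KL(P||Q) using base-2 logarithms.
0.3544 bits

D_KL(P||Q) = Σ P(x) log₂(P(x)/Q(x))

Computing term by term:
  P(1)·log₂(P(1)/Q(1)) = 0.5635·log₂(0.5635/0.3334) = 0.42666
  P(2)·log₂(P(2)/Q(2)) = 0.3802·log₂(0.3802/0.3333) = 0.07221
  P(3)·log₂(P(3)/Q(3)) = 0.0563·log₂(0.0563/0.3333) = -0.14444

D_KL(P||Q) = 0.42666 + 0.07221 - 0.14444 = 0.35443 ≈ 0.3544 bits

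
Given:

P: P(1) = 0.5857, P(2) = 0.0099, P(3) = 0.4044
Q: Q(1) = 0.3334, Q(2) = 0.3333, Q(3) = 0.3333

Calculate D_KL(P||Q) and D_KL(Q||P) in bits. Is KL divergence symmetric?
D_KL(P||Q) = 0.5387 bits, D_KL(Q||P) = 1.3269 bits. No, KL divergence is not symmetric.

D_KL(P||Q) = Σ P(x) log₂(P(x)/Q(x))

Computing term by term:
  P(1)·log₂(P(1)/Q(1)) = 0.5857·log₂(0.5857/0.3334) = 0.47612
  P(2)·log₂(P(2)/Q(2)) = 0.0099·log₂(0.0099/0.3333) = -0.05023
  P(3)·log₂(P(3)/Q(3)) = 0.4044·log₂(0.4044/0.3333) = 0.11281

D_KL(P||Q) = 0.47612 - 0.05023 + 0.11281 = 0.53870 ≈ 0.5387 bits

D_KL(Q||P) = Σ Q(x) log₂(Q(x)/P(x))

Computing term by term:
  Q(1)·log₂(Q(1)/P(1)) = 0.3334·log₂(0.3334/0.5857) = -0.27102
  Q(2)·log₂(Q(2)/P(2)) = 0.3333·log₂(0.3333/0.0099) = 1.69091
  Q(3)·log₂(Q(3)/P(3)) = 0.3333·log₂(0.3333/0.4044) = -0.09298

D_KL(Q||P) = -0.27102 + 1.69091 - 0.09298 = 1.32691 ≈ 1.3269 bits

These are NOT equal (difference: 0.7882 bits). KL divergence is asymmetric: D_KL(P||Q) ≠ D_KL(Q||P) in general.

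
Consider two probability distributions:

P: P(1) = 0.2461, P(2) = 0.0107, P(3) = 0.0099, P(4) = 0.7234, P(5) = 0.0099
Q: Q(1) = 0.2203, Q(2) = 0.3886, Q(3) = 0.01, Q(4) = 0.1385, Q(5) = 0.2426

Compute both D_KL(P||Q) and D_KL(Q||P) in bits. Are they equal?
D_KL(P||Q) = 1.6633 bits, D_KL(Q||P) = 2.7682 bits. No, they are not equal.

D_KL(P||Q) = Σ P(x) log₂(P(x)/Q(x))

Computing term by term:
  P(1)·log₂(P(1)/Q(1)) = 0.2461·log₂(0.2461/0.2203) = 0.03932
  P(2)·log₂(P(2)/Q(2)) = 0.0107·log₂(0.0107/0.3886) = -0.05545
  P(3)·log₂(P(3)/Q(3)) = 0.0099·log₂(0.0099/0.01) = -0.00014
  P(4)·log₂(P(4)/Q(4)) = 0.7234·log₂(0.7234/0.1385) = 1.72524
  P(5)·log₂(P(5)/Q(5)) = 0.0099·log₂(0.0099/0.2426) = -0.04569

D_KL(P||Q) = 0.03932 - 0.05545 - 0.00014 + 1.72524 - 0.04569 = 1.66328 ≈ 1.6633 bits

D_KL(Q||P) = Σ Q(x) log₂(Q(x)/P(x))

Computing term by term:
  Q(1)·log₂(Q(1)/P(1)) = 0.2203·log₂(0.2203/0.2461) = -0.03520
  Q(2)·log₂(Q(2)/P(2)) = 0.3886·log₂(0.3886/0.0107) = 2.01396
  Q(3)·log₂(Q(3)/P(3)) = 0.01·log₂(0.01/0.0099) = 0.00014
  Q(4)·log₂(Q(4)/P(4)) = 0.1385·log₂(0.1385/0.7234) = -0.33031
  Q(5)·log₂(Q(5)/P(5)) = 0.2426·log₂(0.2426/0.0099) = 1.11960

D_KL(Q||P) = -0.03520 + 2.01396 + 0.00014 - 0.33031 + 1.11960 = 2.76819 ≈ 2.7682 bits

These are NOT equal (difference: 1.1049 bits). KL divergence is asymmetric: D_KL(P||Q) ≠ D_KL(Q||P) in general.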